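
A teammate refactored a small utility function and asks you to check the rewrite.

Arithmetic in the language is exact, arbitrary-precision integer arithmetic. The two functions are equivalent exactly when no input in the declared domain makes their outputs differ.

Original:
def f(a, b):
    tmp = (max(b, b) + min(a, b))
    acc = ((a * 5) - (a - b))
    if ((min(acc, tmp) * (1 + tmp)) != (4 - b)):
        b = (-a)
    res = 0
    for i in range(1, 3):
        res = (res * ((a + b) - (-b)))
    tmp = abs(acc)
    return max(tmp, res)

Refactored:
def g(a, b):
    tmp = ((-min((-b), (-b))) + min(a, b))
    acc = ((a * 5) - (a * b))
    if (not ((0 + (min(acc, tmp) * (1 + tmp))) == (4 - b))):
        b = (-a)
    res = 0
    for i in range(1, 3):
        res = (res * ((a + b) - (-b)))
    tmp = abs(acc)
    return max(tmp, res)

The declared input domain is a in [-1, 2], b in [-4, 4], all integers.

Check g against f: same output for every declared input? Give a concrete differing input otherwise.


On input a=-1, b=-4, f returns 8 while g returns 9.
verdict: not equivalent; witness: a=-1, b=-4


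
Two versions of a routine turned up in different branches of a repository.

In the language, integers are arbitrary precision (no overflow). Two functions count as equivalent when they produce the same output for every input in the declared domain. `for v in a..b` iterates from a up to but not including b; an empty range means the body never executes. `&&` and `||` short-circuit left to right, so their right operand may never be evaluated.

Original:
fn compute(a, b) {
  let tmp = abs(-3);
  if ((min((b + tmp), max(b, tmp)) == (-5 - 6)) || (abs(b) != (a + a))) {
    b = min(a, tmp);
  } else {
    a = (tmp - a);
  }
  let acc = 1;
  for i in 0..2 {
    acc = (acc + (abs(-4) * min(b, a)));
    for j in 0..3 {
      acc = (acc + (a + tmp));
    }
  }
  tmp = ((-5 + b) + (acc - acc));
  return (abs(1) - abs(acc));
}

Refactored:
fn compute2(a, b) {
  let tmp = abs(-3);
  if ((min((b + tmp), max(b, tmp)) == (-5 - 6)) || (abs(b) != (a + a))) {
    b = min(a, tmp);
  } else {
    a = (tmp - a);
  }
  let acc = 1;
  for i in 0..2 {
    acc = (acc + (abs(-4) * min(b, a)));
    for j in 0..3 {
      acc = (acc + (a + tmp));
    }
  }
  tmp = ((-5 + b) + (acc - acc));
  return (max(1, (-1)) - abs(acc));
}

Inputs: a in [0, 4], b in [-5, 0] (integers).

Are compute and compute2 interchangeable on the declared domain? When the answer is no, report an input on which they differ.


Although min/max/abs usage differs, and constant usage differs, 30/30 inputs agree.
verdict: equivalent


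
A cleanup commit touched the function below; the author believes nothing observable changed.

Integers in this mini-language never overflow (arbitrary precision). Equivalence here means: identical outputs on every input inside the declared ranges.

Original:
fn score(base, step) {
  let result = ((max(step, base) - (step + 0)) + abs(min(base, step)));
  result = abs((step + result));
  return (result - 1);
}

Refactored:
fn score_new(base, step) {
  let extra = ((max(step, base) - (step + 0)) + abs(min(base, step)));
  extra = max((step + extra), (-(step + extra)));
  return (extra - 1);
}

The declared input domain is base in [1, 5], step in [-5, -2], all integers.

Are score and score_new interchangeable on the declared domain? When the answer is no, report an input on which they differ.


The two versions differ — the changes include arithmetic usage differs; and min/max/abs usage differs; and local variable names differ.
Tracing base=1, step=-4: score: result := 9 | result := 5 | result 4 | score_new: extra := 9 | extra := 5 | result 4 — matching result 4.
Checked all 20 inputs in the declared domain: the outputs agree on every one.
verdict: equivalent


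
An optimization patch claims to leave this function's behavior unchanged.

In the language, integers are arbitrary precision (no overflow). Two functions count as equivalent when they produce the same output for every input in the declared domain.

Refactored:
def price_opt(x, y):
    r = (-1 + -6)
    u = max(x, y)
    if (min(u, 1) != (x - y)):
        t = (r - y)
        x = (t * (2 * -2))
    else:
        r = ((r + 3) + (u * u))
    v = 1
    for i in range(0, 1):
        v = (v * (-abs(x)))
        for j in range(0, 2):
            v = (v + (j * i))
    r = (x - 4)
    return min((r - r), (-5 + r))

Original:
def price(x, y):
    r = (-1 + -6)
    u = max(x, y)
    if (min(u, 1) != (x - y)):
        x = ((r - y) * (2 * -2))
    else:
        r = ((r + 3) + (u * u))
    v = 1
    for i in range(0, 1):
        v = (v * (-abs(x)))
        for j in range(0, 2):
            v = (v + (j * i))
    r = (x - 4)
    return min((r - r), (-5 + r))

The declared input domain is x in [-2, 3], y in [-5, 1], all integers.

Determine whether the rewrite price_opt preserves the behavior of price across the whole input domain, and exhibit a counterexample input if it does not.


Reading the diff, among the changes: local variable names differ, statement counts differ.
One worked example (x=1, y=-3) — price: r = -7; u = 1; (min(u, 1) != (x - y)) -> true; x = 16; v = 1; [i=0]; v = -16; [j=0]; v = -16; [j=1]; v = -16; r = 12; return 0; price_opt: r = -7; u = 1; (min(u, 1) != (x - y)) -> true; t = -4; x = 16; v = 1; [i=0]; v = -16; [j=0]; v = -16; [j=1]; v = -16; r = 12; return 0; agreement on 0.
An exhaustive pass over the 42 declared inputs shows identical outputs.
verdict: equivalent


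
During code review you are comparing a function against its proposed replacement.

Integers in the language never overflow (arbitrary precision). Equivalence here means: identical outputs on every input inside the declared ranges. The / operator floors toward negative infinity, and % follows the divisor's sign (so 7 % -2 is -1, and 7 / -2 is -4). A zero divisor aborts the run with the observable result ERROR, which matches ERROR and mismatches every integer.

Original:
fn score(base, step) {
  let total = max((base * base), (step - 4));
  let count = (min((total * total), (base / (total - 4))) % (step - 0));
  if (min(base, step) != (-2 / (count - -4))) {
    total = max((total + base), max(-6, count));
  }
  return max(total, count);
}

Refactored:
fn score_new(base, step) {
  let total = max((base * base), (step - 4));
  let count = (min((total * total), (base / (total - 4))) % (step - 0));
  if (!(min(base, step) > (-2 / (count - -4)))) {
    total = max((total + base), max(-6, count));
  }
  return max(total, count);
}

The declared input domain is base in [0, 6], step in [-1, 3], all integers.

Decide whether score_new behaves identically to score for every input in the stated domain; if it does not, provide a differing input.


Evaluate both at base=1, step=-1.
score: total := 1 | count := 0 | (min(base, step) != (-2 / (count - -4))): false | result 1
score_new: total := 1 | count := 0 | (!(min(base, step) > (-2 / (count - -4)))): true | total := 2 | result 2
1 against 2: the behavior changed.
verdict: not equivalent; witness: base=1, step=-1


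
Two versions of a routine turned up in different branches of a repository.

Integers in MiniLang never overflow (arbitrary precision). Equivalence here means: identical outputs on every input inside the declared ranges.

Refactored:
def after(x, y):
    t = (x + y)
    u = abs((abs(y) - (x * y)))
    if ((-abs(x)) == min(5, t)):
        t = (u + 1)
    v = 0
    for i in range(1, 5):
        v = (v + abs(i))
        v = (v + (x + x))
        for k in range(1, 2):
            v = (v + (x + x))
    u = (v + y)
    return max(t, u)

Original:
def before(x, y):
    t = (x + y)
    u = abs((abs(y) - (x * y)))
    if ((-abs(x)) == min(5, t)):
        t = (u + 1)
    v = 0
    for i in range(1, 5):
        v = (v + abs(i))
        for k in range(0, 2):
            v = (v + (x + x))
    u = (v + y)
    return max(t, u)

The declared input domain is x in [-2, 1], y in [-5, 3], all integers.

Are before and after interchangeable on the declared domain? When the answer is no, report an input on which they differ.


This is a faithful refactor — statement counts differ; loop structure differs; arithmetic usage differs, but the computed results match everywhere.
One worked example (x=-2, y=0) — before: t = -2; u = 0; ((-abs(x)) == min(5, t)) -> true; t = 1; v = 0; [i=1]; v = 1; [k=0]; v = -3; [k=1]; v = -7; [i=2]; v = -5; [k=0]; v = -9; [k=1]; v = -13; [i=3]; v = -10; [k=0]; v = -14; [k=1]; v = -18; [i=4]; v = -14; [k=0]; v = -18; [k=1]; v = -22; u = -22; return 1; after: t = -2; u = 0; ((-abs(x)) == min(5, t)) -> true; t = 1; v = 0; [i=1]; v = 1; v = -3; [k=1]; v = -7; [i=2]; v = -5; v = -9; [k=1]; v = -13; [i=3]; v = -10; v = -14; [k=1]; v = -18; [i=4]; v = -14; v = -18; [k=1]; v = -22; u = -22; return 1; agreement on 1.
An exhaustive pass over the 36 declared inputs shows identical outputs.
verdict: equivalent


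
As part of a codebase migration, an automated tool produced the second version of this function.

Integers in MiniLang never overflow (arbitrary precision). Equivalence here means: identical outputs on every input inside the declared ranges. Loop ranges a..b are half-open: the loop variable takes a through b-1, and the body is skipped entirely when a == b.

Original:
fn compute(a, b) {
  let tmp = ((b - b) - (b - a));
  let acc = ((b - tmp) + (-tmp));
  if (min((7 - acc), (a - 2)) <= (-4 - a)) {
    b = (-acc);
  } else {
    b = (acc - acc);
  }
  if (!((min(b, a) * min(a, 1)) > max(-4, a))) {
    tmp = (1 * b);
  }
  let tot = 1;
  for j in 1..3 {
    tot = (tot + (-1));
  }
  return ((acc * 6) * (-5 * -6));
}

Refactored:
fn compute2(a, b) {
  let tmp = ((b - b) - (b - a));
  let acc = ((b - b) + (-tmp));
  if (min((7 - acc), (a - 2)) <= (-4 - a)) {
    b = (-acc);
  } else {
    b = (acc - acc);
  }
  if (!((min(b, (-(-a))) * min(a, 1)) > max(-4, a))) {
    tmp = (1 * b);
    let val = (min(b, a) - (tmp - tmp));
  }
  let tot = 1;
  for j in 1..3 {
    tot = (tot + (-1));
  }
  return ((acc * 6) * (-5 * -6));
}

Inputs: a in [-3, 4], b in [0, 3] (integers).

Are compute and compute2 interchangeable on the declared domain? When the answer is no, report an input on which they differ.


Consider the input a=-3, b=0.
compute: tmp := -3 | acc := 6 | (min((7 - acc), (a - 2)) <= (-4 - a)): true | b := -6 | (!((min(b, a) * min(a, 1)) > max(-4, a))): false | tot := 1 | iter j=1: | tot := 0 | iter j=2: | tot := -1 | result 1080
compute2: tmp := -3 | acc := 3 | (min((7 - acc), (a - 2)) <= (-4 - a)): true | b := -3 | (!((min(b, (-(-a))) * min(a, 1)) > max(-4, a))): false | tot := 1 | iter j=1: | tot := 0 | iter j=2: | tot := -1 | result 540
1080 and 540 differ, so these are not the same function on this domain.
verdict: not equivalent; witness: a=-3, b=0


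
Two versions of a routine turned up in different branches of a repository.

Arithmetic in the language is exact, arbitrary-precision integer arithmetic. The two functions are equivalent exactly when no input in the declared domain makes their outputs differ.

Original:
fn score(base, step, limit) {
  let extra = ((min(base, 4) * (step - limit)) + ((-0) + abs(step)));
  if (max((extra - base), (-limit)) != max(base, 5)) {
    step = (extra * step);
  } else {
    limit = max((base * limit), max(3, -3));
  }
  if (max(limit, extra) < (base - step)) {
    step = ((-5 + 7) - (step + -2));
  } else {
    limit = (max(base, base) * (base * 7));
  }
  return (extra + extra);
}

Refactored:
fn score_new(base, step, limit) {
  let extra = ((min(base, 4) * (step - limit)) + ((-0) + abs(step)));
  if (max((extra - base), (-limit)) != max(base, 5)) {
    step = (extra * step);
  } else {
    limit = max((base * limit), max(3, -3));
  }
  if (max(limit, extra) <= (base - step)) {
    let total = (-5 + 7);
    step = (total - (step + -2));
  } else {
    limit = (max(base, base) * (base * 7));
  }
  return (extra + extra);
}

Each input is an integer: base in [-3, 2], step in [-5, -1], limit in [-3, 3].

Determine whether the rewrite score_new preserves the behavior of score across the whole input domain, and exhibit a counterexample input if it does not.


Equivalent. The edit looks behavioral (`(max(limit, extra) < (base - step))` became `(max(limit, extra) <= (base - step))`), but over these ranges it never changes the outcome.
An exhaustive pass over the 210 declared inputs shows identical outputs.
Tracing base=-1, step=-1, limit=3: score: extra := 5 | (max((extra - base), (-limit)) != max(base, 5)): true | step := -5 | (max(limit, extra) < (base - step)): false | limit := 7 | result 10 | score_new: extra := 5 | (max((extra - base), (-limit)) != max(base, 5)): true | step := -5 | (max(limit, extra) <= (base - step)): false | limit := 7 | result 10 — matching result 10.
verdict: equivalent


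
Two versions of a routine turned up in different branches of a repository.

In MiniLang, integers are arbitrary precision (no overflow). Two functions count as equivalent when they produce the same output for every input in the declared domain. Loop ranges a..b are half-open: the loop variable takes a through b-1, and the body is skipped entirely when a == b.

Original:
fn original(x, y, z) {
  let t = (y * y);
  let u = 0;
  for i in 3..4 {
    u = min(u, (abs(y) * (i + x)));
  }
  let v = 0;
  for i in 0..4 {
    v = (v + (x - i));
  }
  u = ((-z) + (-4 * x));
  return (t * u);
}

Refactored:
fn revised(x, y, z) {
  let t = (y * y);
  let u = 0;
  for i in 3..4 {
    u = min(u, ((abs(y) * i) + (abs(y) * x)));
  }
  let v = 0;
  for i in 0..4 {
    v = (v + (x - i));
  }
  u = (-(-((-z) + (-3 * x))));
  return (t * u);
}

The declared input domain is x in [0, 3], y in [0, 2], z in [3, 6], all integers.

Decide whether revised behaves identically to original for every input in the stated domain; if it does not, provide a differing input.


These are not equivalent — on x=1, y=1, z=3 the outputs split (-7 vs -6).
original: t becomes 1; next u becomes 0; next at i=3:; next u becomes 0; next v becomes 0; next at i=0:; next v becomes 1; next at i=1:; next v becomes 1; next at i=2:; next v becomes 0; next at i=3:; next v becomes -2; next u becomes -7; next final value -7
revised: t becomes 1; next u becomes 0; next at i=3:; next u becomes 0; next v becomes 0; next at i=0:; next v becomes 1; next at i=1:; next v becomes 1; next at i=2:; next v becomes 0; next at i=3:; next v becomes -2; next u becomes -6; next final value -6
verdict: not equivalent; witness: x=1, y=1, z=3


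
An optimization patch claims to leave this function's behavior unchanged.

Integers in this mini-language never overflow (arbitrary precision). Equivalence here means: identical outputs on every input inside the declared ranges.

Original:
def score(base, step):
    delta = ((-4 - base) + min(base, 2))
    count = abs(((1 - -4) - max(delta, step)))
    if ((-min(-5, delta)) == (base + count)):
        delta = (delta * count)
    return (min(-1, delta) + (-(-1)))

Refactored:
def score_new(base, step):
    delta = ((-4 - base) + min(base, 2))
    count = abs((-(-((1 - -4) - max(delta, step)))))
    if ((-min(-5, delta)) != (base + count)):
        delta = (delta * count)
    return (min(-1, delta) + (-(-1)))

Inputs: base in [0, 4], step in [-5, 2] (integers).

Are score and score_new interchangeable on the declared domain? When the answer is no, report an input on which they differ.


Consider the input base=0, step=-5.
score: delta becomes -4; next count becomes 9; next ((-min(-5, delta)) == (base + count)) evaluates to false; next final value -3
score_new: delta becomes -4; next count becomes 9; next ((-min(-5, delta)) != (base + count)) evaluates to true; next delta becomes -36; next final value -35
-3 and -35 differ, so these are not the same function on this domain.
verdict: not equivalent; witness: base=0, step=-5


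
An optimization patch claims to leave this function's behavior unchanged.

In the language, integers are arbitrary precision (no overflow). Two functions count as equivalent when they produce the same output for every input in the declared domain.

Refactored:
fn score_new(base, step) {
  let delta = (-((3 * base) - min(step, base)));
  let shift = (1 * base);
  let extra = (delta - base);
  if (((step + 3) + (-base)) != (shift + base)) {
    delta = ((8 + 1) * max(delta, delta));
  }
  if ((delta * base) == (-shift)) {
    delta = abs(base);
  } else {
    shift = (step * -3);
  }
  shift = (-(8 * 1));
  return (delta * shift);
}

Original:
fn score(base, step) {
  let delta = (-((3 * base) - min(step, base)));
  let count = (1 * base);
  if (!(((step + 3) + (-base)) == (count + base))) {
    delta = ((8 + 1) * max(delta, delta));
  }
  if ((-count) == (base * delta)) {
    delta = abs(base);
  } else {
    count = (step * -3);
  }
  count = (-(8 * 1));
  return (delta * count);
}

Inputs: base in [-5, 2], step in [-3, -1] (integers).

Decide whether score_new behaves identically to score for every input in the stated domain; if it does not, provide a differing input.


The two versions differ — the changes include comparison usage differs; and statement counts differ; and arithmetic usage differs; and boolean connective usage differs; and local variable names differ.
Spot check at base=1, step=-3 — score: delta = -6; count = 1; (!(((step + 3) + (-base)) == (count + base))) -> true; delta = -54; ((-count) == (base * delta)) -> false; count = 9; count = -8; return 432. score_new: delta = -6; shift = 1; extra = -7; (((step + 3) + (-base)) != (shift + base)) -> true; delta = -54; ((delta * base) == (-shift)) -> false; shift = 9; shift = -8; return 432. Both give 432.
Sweeping the whole domain (24 inputs) finds no disagreement.
verdict: equivalent


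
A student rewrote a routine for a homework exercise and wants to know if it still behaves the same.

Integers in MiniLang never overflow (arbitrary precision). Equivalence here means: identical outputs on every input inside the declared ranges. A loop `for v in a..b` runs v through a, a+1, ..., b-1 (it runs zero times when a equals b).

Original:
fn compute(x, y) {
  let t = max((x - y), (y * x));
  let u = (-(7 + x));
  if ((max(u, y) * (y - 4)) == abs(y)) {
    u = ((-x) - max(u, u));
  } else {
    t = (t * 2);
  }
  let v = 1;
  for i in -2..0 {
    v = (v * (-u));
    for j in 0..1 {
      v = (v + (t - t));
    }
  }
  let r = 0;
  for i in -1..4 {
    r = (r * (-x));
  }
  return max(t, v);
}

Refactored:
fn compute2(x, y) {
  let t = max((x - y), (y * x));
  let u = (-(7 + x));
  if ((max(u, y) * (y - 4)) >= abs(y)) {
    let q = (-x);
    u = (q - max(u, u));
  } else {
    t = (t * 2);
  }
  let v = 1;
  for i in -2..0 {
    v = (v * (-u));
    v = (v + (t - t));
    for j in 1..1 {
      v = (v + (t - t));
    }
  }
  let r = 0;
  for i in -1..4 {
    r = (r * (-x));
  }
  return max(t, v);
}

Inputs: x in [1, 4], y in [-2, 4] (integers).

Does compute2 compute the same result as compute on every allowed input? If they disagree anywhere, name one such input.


Consider the input x=1, y=-2.
compute: t = 3; u = -8; ((max(u, y) * (y - 4)) == abs(y)) -> false; t = 6; v = 1; [i=-2]; v = 8; [j=0]; v = 8; [i=-1]; v = 64; [j=0]; v = 64; r = 0; [i=-1]; r = 0; [i=0]; r = 0; [i=1]; r = 0; [i=2]; r = 0; [i=3]; r = 0; return 64
compute2: t = 3; u = -8; ((max(u, y) * (y - 4)) >= abs(y)) -> true; q = -1; u = 7; v = 1; [i=-2]; v = -7; v = -7; the j loop: no iterations; [i=-1]; v = 49; v = 49; the j loop: no iterations; r = 0; [i=-1]; r = 0; [i=0]; r = 0; [i=1]; r = 0; [i=2]; r = 0; [i=3]; r = 0; return 49
64 and 49 differ, so these are not the same function on this domain.
verdict: not equivalent; witness: x=1, y=-2


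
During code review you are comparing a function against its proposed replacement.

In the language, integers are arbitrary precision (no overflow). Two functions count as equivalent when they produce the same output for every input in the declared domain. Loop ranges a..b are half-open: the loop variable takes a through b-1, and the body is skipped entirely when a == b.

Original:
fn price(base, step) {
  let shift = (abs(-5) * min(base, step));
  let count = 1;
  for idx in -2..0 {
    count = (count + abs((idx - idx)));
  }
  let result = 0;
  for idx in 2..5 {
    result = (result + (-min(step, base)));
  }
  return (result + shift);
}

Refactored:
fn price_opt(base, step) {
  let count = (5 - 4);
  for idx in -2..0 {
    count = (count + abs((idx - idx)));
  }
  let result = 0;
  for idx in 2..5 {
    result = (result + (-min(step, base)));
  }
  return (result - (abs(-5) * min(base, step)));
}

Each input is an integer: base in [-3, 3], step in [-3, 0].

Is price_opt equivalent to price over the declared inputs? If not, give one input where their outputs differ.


Take base=-3, step=-3.
price: shift becomes -15; next count becomes 1; next at idx=-2:; next count becomes 1; next at idx=-1:; next count becomes 1; next result becomes 0; next at idx=2:; next result becomes 3; next at idx=3:; next result becomes 6; next at idx=4:; next result becomes 9; next final value -6
price_opt: count becomes 1; next at idx=-2:; next count becomes 1; next at idx=-1:; next count becomes 1; next result becomes 0; next at idx=2:; next result becomes 3; next at idx=3:; next result becomes 6; next at idx=4:; next result becomes 9; next final value 24
-6 against 24: the behavior changed.
verdict: not equivalent; witness: base=-3, step=-3


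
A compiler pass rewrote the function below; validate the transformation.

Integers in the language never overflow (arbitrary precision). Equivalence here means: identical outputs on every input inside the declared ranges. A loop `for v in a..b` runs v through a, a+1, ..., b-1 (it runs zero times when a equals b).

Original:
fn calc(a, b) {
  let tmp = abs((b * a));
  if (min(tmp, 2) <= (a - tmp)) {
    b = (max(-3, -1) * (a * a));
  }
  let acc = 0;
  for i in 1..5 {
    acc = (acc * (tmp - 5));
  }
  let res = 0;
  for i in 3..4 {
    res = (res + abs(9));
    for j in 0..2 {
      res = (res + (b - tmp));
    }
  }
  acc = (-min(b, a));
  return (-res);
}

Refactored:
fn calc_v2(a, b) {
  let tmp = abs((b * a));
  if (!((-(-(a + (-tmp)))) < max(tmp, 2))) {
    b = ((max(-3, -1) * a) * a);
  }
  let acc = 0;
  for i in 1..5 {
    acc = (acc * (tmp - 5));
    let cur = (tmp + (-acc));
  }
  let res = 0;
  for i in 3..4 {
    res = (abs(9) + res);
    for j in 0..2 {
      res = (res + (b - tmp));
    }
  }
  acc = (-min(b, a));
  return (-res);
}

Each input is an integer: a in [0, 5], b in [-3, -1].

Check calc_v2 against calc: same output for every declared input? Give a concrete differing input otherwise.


Try a=0, b=-3.
calc: tmp becomes 0; next (min(tmp, 2) <= (a - tmp)) evaluates to true; next b becomes 0; next acc becomes 0; next at i=1:; next acc becomes 0; next at i=2:; next acc becomes 0; next at i=3:; next acc becomes 0; next at i=4:; next acc becomes 0; next res becomes 0; next at i=3:; next res becomes 9; next at j=0:; next res becomes 9; next at j=1:; next res becomes 9; next acc becomes 0; next final value -9
calc_v2: tmp becomes 0; next (!((-(-(a + (-tmp)))) < max(tmp, 2))) evaluates to false; next acc becomes 0; next at i=1:; next acc becomes 0; next cur becomes 0; next at i=2:; next acc becomes 0; next cur becomes 0; next at i=3:; next acc becomes 0; next cur becomes 0; next at i=4:; next acc becomes 0; next cur becomes 0; next res becomes 0; next at i=3:; next res becomes 9; next at j=0:; next res becomes 6; next at j=1:; next res becomes 3; next acc becomes 3; next final value -3
-9 against -3: the behavior changed.
verdict: not equivalent; witness: a=0, b=-3


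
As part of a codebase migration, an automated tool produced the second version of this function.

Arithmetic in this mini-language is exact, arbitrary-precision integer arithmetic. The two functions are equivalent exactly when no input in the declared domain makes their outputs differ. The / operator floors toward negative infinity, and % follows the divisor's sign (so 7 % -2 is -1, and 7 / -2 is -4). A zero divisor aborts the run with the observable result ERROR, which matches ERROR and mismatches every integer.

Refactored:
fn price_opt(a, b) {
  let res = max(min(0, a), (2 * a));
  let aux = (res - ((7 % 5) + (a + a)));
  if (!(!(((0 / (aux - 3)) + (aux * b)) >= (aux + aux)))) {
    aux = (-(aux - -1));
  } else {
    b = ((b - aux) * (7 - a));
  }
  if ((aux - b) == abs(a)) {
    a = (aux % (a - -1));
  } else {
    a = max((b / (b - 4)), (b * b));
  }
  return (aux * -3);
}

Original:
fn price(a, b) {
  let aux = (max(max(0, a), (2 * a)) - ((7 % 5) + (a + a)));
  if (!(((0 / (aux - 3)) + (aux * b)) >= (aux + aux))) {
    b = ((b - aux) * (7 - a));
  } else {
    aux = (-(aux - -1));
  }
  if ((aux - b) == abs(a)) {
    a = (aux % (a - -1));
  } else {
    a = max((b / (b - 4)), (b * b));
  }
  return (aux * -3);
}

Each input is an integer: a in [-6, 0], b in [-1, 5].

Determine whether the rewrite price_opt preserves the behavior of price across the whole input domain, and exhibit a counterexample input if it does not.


Run the pair on a=-6, b=-1.
price: aux becomes 10; next (!(((0 / (aux - 3)) + (aux * b)) >= (aux + aux))) evaluates to true; next b becomes -143; next ((aux - b) == abs(a)) evaluates to false; next a becomes 20449; next final value -30
price_opt: res becomes -6; next aux becomes 4; next (!(!(((0 / (aux - 3)) + (aux * b)) >= (aux + aux)))) evaluates to false; next b becomes -65; next ((aux - b) == abs(a)) evaluates to false; next a becomes 4225; next final value -12
-30 != -12, so the rewrite changes behavior.
verdict: not equivalent; witness: a=-6, b=-1


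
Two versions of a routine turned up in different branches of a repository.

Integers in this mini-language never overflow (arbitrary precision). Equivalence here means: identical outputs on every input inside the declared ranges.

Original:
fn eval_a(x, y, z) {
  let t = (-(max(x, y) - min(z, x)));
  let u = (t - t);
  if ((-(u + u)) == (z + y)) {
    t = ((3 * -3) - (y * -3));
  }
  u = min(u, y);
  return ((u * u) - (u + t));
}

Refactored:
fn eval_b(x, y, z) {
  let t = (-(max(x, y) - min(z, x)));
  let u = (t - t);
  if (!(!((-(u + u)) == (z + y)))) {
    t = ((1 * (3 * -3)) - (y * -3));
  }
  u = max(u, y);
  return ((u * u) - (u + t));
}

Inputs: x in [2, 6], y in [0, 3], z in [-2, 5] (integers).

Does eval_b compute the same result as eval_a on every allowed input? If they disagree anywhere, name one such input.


On input x=2, y=2, z=-2, eval_a returns 3 while eval_b returns 5.
verdict: not equivalent; witness: x=2, y=2, z=-2


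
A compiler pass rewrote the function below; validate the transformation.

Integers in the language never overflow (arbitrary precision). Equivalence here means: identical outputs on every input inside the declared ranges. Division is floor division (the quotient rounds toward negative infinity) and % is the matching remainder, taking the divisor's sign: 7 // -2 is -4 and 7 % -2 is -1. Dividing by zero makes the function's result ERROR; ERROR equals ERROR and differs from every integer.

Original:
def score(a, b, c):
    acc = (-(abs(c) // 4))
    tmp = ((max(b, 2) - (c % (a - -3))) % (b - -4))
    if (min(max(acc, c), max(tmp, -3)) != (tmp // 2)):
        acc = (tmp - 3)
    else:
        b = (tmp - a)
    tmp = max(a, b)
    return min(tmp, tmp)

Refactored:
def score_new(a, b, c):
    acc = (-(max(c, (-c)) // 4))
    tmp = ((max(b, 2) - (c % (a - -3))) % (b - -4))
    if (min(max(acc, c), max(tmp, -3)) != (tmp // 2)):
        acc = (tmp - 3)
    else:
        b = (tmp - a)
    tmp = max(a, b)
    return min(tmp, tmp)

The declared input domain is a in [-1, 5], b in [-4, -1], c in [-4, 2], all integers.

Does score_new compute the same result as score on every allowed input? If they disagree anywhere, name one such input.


Differences: min/max/abs usage differs — yet all 196 inputs agree.
verdict: equivalent


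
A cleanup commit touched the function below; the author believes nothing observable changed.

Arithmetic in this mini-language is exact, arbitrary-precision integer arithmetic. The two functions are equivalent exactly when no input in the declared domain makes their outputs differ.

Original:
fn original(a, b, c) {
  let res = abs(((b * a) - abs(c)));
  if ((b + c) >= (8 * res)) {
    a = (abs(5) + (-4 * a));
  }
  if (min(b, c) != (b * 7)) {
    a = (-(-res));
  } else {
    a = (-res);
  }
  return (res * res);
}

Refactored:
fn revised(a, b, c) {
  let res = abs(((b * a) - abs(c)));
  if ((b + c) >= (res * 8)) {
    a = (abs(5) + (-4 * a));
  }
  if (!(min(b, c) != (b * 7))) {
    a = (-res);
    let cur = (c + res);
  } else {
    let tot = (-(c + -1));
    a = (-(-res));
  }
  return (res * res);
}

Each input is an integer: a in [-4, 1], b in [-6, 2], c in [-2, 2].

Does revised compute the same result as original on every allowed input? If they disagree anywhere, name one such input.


Equivalent — the differences include constant usage differs, plus boolean connective usage differs, plus statement counts differ, plus local variable names differ, plus arithmetic usage differs, yet no declared input distinguishes the two.
Spot check at a=-3, b=-1, c=2 — original: res := 1 | ((b + c) >= (8 * res)): false | (min(b, c) != (b * 7)): true | a := 1 | result 1. revised: res := 1 | ((b + c) >= (res * 8)): false | (!(min(b, c) != (b * 7))): false | tot := -1 | a := 1 | result 1. Both give 1.
Sweeping the whole domain (270 inputs) finds no disagreement.
verdict: equivalent


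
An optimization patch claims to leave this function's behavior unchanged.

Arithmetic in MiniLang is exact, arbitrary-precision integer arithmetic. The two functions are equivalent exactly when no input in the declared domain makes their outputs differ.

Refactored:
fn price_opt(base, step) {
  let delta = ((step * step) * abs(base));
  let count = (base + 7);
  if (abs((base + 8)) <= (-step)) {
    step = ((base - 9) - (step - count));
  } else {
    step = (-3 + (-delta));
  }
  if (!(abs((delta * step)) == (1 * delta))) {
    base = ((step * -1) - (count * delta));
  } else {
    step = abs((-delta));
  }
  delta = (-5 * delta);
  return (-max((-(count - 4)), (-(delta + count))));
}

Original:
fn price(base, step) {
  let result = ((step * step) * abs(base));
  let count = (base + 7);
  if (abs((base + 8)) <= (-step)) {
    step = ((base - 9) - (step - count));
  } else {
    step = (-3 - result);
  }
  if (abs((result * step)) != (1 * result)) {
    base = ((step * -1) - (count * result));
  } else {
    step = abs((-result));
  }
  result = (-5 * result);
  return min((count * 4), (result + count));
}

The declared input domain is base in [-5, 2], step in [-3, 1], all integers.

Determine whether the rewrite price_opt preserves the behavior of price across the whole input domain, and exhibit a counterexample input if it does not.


There is a counterexample at base=-5, step=0: 2 on one side, -2 on the other.
price: result becomes 0; next count becomes 2; next (abs((base + 8)) <= (-step)) evaluates to false; next step becomes -3; next (abs((result * step)) != (1 * result)) evaluates to false; next step becomes 0; next result becomes 0; next final value 2
price_opt: delta becomes 0; next count becomes 2; next (abs((base + 8)) <= (-step)) evaluates to false; next step becomes -3; next (!(abs((delta * step)) == (1 * delta))) evaluates to false; next step becomes 0; next delta becomes 0; next final value -2
verdict: not equivalent; witness: base=-5, step=0


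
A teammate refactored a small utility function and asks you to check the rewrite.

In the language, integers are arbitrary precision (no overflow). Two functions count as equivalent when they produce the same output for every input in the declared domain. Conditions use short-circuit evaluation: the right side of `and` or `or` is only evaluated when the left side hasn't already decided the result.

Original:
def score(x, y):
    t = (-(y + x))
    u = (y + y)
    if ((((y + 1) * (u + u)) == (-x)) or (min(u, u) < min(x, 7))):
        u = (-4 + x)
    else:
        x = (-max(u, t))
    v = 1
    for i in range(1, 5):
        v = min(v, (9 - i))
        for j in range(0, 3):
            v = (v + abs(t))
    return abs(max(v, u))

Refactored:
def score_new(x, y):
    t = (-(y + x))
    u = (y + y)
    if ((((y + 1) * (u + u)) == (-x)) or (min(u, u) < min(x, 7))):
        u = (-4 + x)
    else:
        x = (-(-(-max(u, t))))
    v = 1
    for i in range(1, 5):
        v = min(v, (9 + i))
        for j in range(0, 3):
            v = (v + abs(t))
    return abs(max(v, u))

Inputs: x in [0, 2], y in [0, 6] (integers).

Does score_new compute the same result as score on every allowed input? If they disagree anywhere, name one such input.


Try x=0, y=1.
score: t=-1, then u=2, then ((((y + 1) * (u + u)) == (-x)) or (min(u, u) < min(x, 7))) is false, then x=-2, then v=1, then (i=1), then v=1, then (j=0), then v=2, then (j=1), then v=3, then (j=2), then v=4, then (i=2), then v=4, then (j=0), then v=5, then (j=1), then v=6, then (j=2), then v=7, then (i=3), then v=6, then (j=0), then v=7, then (j=1), then v=8, then (j=2), then v=9, then (i=4), then v=5, then (j=0), then v=6, then (j=1), then v=7, then (j=2), then v=8, then returns 8
score_new: t=-1, then u=2, then ((((y + 1) * (u + u)) == (-x)) or (min(u, u) < min(x, 7))) is false, then x=-2, then v=1, then (i=1), then v=1, then (j=0), then v=2, then (j=1), then v=3, then (j=2), then v=4, then (i=2), then v=4, then (j=0), then v=5, then (j=1), then v=6, then (j=2), then v=7, then (i=3), then v=7, then (j=0), then v=8, then (j=1), then v=9, then (j=2), then v=10, then (i=4), then v=10, then (j=0), then v=11, then (j=1), then v=12, then (j=2), then v=13, then returns 13
8 against 13: the behavior changed.
verdict: not equivalent; witness: x=0, y=1


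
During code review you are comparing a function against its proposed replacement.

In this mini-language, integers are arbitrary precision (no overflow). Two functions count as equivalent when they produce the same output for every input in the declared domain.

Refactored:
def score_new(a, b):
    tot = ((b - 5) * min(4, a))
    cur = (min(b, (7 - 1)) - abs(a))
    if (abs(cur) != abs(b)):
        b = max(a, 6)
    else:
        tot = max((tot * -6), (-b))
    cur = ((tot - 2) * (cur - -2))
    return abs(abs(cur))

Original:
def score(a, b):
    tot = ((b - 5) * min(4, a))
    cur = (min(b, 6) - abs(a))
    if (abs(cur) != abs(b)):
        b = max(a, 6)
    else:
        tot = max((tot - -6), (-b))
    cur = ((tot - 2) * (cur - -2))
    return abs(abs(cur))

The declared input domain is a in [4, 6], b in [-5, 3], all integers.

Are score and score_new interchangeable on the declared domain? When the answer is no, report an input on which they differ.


There is a counterexample at a=6, b=3: 4 on one side, 46 on the other.
score: tot=-8, then cur=-3, then (abs(cur) != abs(b)) is false, then tot=-2, then cur=4, then returns 4
score_new: tot=-8, then cur=-3, then (abs(cur) != abs(b)) is false, then tot=48, then cur=-46, then returns 46
verdict: not equivalent; witness: a=6, b=3


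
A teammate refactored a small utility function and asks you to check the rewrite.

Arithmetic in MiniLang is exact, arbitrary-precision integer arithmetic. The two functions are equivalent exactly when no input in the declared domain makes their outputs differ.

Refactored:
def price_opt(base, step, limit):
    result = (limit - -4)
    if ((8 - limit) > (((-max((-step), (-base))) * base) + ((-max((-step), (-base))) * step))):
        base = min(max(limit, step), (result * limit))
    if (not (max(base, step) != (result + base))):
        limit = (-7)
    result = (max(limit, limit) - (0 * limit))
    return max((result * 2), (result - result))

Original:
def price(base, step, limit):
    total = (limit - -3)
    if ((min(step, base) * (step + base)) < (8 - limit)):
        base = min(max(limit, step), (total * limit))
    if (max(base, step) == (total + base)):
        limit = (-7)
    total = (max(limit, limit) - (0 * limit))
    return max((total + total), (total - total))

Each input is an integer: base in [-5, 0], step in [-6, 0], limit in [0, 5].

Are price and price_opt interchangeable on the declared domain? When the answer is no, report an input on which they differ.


There is a counterexample at base=-5, step=-1, limit=1: 0 on one side, 2 on the other.
price: total := 4 | ((min(step, base) * (step + base)) < (8 - limit)): false | (max(base, step) == (total + base)): true | limit := -7 | total := -7 | result 0
price_opt: result := 5 | ((8 - limit) > (((-max((-step), (-base))) * base) + ((-max((-step), (-base))) * step))): false | (not (max(base, step) != (result + base))): false | result := 1 | result 2
verdict: not equivalent; witness: base=-5, step=-1, limit=1


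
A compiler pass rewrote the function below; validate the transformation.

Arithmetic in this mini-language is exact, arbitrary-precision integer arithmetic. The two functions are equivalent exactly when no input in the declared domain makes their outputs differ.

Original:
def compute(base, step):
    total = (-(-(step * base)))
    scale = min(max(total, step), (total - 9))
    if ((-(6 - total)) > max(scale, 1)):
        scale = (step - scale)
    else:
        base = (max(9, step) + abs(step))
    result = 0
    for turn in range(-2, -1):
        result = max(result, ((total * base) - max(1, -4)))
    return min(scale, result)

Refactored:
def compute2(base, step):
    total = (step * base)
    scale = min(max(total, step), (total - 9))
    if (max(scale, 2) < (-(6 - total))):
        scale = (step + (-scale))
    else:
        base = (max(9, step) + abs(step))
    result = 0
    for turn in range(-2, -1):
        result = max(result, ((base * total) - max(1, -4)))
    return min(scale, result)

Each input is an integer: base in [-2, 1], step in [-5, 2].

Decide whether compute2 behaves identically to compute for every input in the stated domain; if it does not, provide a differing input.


These are not equivalent — on base=-2, step=-4 the outputs split (-3 vs -1).
compute: total=8, then scale=-1, then ((-(6 - total)) > max(scale, 1)) is true, then scale=-3, then result=0, then (turn=-2), then result=0, then returns -3
compute2: total=8, then scale=-1, then (max(scale, 2) < (-(6 - total))) is false, then base=13, then result=0, then (turn=-2), then result=103, then returns -1
verdict: not equivalent; witness: base=-2, step=-4


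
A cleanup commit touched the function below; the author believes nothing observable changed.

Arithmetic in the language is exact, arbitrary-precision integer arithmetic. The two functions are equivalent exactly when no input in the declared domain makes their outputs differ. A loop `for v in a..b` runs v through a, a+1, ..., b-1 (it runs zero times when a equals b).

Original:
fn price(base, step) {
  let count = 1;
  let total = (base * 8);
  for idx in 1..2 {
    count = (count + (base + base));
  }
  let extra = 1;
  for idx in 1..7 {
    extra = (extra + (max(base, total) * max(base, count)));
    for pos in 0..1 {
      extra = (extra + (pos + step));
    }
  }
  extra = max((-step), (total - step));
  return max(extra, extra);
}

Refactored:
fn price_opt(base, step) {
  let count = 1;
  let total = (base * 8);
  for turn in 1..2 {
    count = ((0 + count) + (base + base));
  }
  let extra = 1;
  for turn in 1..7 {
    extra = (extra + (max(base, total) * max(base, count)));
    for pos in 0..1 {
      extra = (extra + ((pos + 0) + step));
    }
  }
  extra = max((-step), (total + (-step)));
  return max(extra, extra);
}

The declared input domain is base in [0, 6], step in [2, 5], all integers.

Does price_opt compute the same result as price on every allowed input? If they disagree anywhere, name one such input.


Equivalent — the differences include local variable names differ; also constant usage differs; also arithmetic usage differs, yet no declared input distinguishes the two.
Spot check at base=5, step=2 — price: count becomes 1; next total becomes 40; next at idx=1:; next count becomes 11; next extra becomes 1; next at idx=1:; next extra becomes 441; next at pos=0:; next extra becomes 443; next at idx=2:; next extra becomes 883; next at pos=0:; next extra becomes 885; next at idx=3:; next extra becomes 1325; next at pos=0:; next extra becomes 1327; next at idx=4:; next extra becomes 1767; next at pos=0:; next extra becomes 1769; next at idx=5:; next extra becomes 2209; next at pos=0:; next extra becomes 2211; next at idx=6:; next extra becomes 2651; next at pos=0:; next extra becomes 2653; next extra becomes 38; next final value 38. price_opt: count becomes 1; next total becomes 40; next at turn=1:; next count becomes 11; next extra becomes 1; next at turn=1:; next extra becomes 441; next at pos=0:; next extra becomes 443; next at turn=2:; next extra becomes 883; next at pos=0:; next extra becomes 885; next at turn=3:; next extra becomes 1325; next at pos=0:; next extra becomes 1327; next at turn=4:; next extra becomes 1767; next at pos=0:; next extra becomes 1769; next at turn=5:; next extra becomes 2209; next at pos=0:; next extra becomes 2211; next at turn=6:; next extra becomes 2651; next at pos=0:; next extra becomes 2653; next extra becomes 38; next final value 38. Both give 38.
Checked all 28 inputs in the declared domain: the outputs agree on every one.
verdict: equivalent
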